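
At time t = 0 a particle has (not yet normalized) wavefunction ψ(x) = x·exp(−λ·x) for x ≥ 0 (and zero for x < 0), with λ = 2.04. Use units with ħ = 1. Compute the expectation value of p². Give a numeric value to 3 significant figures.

4.16

p² ψ = −ħ² d²ψ/dx²; ⟨p²⟩ = −ħ² ∫ ψ*·ψ'' dx / ∫|ψ|² dx.
Differentiate x·exp(−λ·x) with the product rule; every integrand then reduces to terms xʲ·e^(−2λx) on [0, ∞), with ∫₀^∞ xʲ·e^(−2λx) dx = j!/(2λ)^(j+1).
State is unnormalized: ∫|ψ|² dx = 0.029448, and ∫ψ*·(−ħ² ψ'') dx = 0.12255, so ⟨p²⟩ = 0.12255 / 0.029448.
⟨p²⟩ = 4.1616.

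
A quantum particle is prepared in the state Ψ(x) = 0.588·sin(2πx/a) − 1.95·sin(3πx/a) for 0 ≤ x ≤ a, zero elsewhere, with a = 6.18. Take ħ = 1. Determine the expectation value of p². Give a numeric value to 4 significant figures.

2.218

p² Ψ = −ħ² d²Ψ/dx²; ⟨p²⟩ = −ħ² ∫ Ψ*·Ψ'' dx / ∫|Ψ|² dx.
d²/dx² sin(jπx/a) = −(jπ/a)²·sin(jπx/a); on 0 ≤ x ≤ a, ∫sin²(jπx/a) dx = a/2 and ∫sin(jπx/a)·sin(lπx/a) dx = 0 for j ≠ l, so only diagonal terms survive in ∫|Ψ|² and ∫Ψ·Ψ″; ∫Ψ·Ψ′ dx = [Ψ²/2] between the walls = 0.
State is unnormalized: ∫|Ψ|² dx = 12.818, and ∫Ψ*·(−ħ² Ψ'') dx = 28.431, so ⟨p²⟩ = 28.431 / 12.818.
⟨p²⟩ = 2.2181.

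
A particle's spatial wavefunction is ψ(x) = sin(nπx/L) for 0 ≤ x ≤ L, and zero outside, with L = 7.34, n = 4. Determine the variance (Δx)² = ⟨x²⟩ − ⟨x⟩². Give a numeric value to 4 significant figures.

4.319

Compute ⟨x⟩ and ⟨x²⟩ separately, then (Δx)² = ⟨x²⟩ − ⟨x⟩².
With sin²θ = (1 − cos2θ)/2 on 0 ≤ x ≤ L: ∫sin²(nπx/L) dx = L/2, ∫x·sin²(nπx/L) dx = L²/4, ∫x²·sin²(nπx/L) dx = L³·(1/6 − 1/(4n²π²)); higher powers xᵏ the same way, integrating xᵏ·cos(2nπx/L) by parts.
Normalization: ∫|ψ|² dx = 3.6700.
⟨x⟩ = 3.6700 and ⟨x²⟩ = 17.788.
(Δx)² = 17.788 − (3.6700)² = 4.3190.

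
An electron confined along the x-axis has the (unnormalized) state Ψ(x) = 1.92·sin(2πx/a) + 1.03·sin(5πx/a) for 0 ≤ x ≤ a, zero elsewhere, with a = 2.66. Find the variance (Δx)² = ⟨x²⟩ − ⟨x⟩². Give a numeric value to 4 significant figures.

Compute ⟨x⟩ and ⟨x²⟩ separately, then (Δx)² = ⟨x²⟩ − ⟨x⟩².
On 0 ≤ x ≤ a (j ≠ l): ∫sin²(jπx/a) dx = a/2, ∫sin(jπx/a)·sin(lπx/a) dx = 0; diagonal moments ∫x·sin²(jπx/a) dx = a²/4, ∫x²·sin²(jπx/a) dx = a³·(1/6 − 1/(4j²π²)); cross terms ∫x·sin(jπx/a)·sin(lπx/a) dx = 0 for j + l even and −4jla²/(π²(j² − l²)²) for j + l odd, ∫x²·sin(jπx/a)·sin(lπx/a) dx = (−1)^(j+l)·4jla³/(π²(j² − l²)²); higher powers the same way via product-to-sum and parts.
Normalization: ∫|Ψ|² dx = 6.3139.
⟨x⟩ = 1.2893 and ⟨x²⟩ = 2.1774.
(Δx)² = 2.1774 − (1.2893)² = 0.51518.

0.5152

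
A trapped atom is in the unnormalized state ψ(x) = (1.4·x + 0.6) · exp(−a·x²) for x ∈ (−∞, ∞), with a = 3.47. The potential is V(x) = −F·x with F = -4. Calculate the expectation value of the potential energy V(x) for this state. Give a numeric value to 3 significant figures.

⟨V⟩ = ∫ V(x)·|ψ|² dx / ∫|ψ|² dx.
Expand each integrand as polynomial × e^(−2ax²) and use ∫x^(2j)·e^(−2ax²) dx = (2j−1)!!/(4a)^j · √(π/(2a)), odd powers → 0; here √(π/(2a)) = 0.67281.
State is unnormalized: ∫|ψ|² dx = 0.33722, and ∫ψ*·V(x)·ψ dx = 0.32574, so ⟨V⟩ = 0.32574 / 0.33722.
⟨V⟩ = 0.96596.

0.966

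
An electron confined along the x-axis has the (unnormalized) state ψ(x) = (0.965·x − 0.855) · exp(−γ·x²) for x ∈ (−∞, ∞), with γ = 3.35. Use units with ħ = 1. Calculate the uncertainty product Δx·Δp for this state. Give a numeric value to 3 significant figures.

Δx = √(⟨x²⟩−⟨x⟩²), Δp = √(⟨p²⟩−⟨p⟩²).
Expand each integrand as polynomial × e^(−2γx²) and use ∫x^(2j)·e^(−2γx²) dx = (2j−1)!!/(4γ)^j · √(π/(2γ)), odd powers → 0; here √(π/(2γ)) = 0.68476. Differentiate with the product rule, d/dx e^(−γx²) = −2γx·e^(−γx²).
Normalization: ∫|ψ|² dx = 0.54816.
⟨x⟩ = -0.15383, ⟨x²⟩ = 0.087584 ⇒ Δx = 0.25282.
⟨p⟩ = 0.0000, ⟨p²⟩ = 3.9316 ⇒ Δp = 1.9828.
Δx·Δp = 0.50131.

0.501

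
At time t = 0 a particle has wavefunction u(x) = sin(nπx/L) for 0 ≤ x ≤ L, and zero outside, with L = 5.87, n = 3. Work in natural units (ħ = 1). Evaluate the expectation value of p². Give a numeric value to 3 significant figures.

2.58

p² u = −ħ² d²u/dx²; ⟨p²⟩ = −ħ² ∫ u*·u'' dx / ∫|u|² dx.
d/dx sin(nπx/L) = (nπ/L)·cos(nπx/L) and d²/dx² sin(nπx/L) = −(nπ/L)²·sin(nπx/L); on 0 ≤ x ≤ L, ∫sin²(nπx/L) dx = L/2 and ∫sin(nπx/L)·cos(nπx/L) dx = 0.
State is unnormalized: ∫|u|² dx = 2.9350, and ∫u*·(−ħ² u'') dx = 7.5661, so ⟨p²⟩ = 7.5661 / 2.9350.
⟨p²⟩ = 2.5779.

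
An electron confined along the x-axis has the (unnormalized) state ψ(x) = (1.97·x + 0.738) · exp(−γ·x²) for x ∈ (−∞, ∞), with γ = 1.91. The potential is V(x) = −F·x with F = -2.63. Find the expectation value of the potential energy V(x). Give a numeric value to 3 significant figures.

0.951

⟨V⟩ = ∫ V(x)·|ψ|² dx / ∫|ψ|² dx.
Expand each integrand as polynomial × e^(−2γx²) and use ∫x^(2j)·e^(−2γx²) dx = (2j−1)!!/(4γ)^j · √(π/(2γ)), odd powers → 0; here √(π/(2γ)) = 0.90687.
State is unnormalized: ∫|ψ|² dx = 0.95458, and ∫ψ*·V(x)·ψ dx = 0.90773, so ⟨V⟩ = 0.90773 / 0.95458.
⟨V⟩ = 0.95092.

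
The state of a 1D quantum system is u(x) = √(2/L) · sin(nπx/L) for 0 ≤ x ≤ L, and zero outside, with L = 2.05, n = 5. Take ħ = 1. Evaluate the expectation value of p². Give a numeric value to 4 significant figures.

p² u = −ħ² d²u/dx²; ⟨p²⟩ = −ħ² ∫ u*·u'' dx.
d/dx sin(nπx/L) = (nπ/L)·cos(nπx/L) and d²/dx² sin(nπx/L) = −(nπ/L)²·sin(nπx/L); on 0 ≤ x ≤ L, ∫sin²(nπx/L) dx = L/2 and ∫sin(nπx/L)·cos(nπx/L) dx = 0.
⟨p²⟩ = 58.713.

58.71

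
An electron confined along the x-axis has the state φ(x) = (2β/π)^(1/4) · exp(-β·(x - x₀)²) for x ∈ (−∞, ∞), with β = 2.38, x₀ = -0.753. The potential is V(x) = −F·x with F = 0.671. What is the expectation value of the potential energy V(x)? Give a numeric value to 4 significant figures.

0.5053

⟨V⟩ = ∫ V(x)·|φ|² dx.
Gaussian moments (u = x − x₀): ∫u^(2j)·e^(−2βu²) du = (2j−1)!!/(4β)^j · √(π/(2β)), odd powers integrate to 0; here √(π/(2β)) = 0.81240.
⟨V⟩ = 0.50526.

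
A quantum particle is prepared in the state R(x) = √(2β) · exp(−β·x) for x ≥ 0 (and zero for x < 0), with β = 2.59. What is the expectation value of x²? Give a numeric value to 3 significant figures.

⟨x²⟩ = ∫ x²·|R|² dx (integrals over the domain).
Every integrand reduces to terms xʲ·e^(−2βx) on [0, ∞); use ∫₀^∞ xʲ·e^(−2βx) dx = j!/(2β)^(j+1).
⟨x²⟩ = 0.074537.

0.0745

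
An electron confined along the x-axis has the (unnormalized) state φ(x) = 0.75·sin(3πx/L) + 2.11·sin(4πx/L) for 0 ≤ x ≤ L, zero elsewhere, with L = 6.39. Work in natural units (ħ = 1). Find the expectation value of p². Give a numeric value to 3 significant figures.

p² φ = −ħ² d²φ/dx²; ⟨p²⟩ = −ħ² ∫ φ*·φ'' dx / ∫|φ|² dx.
d²/dx² sin(jπx/L) = −(jπ/L)²·sin(jπx/L); on 0 ≤ x ≤ L, ∫sin²(jπx/L) dx = L/2 and ∫sin(jπx/L)·sin(lπx/L) dx = 0 for j ≠ l, so only diagonal terms survive in ∫|φ|² and ∫φ·φ″; ∫φ·φ′ dx = [φ²/2] between the walls = 0.
State is unnormalized: ∫|φ|² dx = 16.022, and ∫φ*·(−ħ² φ'') dx = 58.921, so ⟨p²⟩ = 58.921 / 16.022.
⟨p²⟩ = 3.6776.

3.68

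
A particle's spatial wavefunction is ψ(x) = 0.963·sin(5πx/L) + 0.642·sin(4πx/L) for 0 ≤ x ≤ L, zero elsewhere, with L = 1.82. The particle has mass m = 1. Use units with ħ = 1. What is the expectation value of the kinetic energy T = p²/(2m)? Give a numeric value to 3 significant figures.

33.1

T = −(ħ²/2m) d²/dx², so ⟨T⟩ = −(ħ²/2m) ∫ ψ*·ψ'' dx / ∫|ψ|² dx; with m = 1.
d²/dx² sin(jπx/L) = −(jπ/L)²·sin(jπx/L); on 0 ≤ x ≤ L, ∫sin²(jπx/L) dx = L/2 and ∫sin(jπx/L)·sin(lπx/L) dx = 0 for j ≠ l, so only diagonal terms survive in ∫|ψ|² and ∫ψ·ψ″; ∫ψ·ψ′ dx = [ψ²/2] between the walls = 0.
State is unnormalized: ∫|ψ|² dx = 1.2190, and ∫ψ*·(−ħ²/2m · ψ'') dx = 40.372, so ⟨T⟩ = 40.372 / 1.2190.
⟨T⟩ = 33.119.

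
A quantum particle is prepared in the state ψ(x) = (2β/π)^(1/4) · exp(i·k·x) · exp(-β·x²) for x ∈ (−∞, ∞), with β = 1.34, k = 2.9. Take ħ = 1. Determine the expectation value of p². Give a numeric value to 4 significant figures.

9.750

p² ψ = −ħ² d²ψ/dx²; ⟨p²⟩ = −ħ² ∫ ψ*·ψ'' dx.
Gaussian moments: ∫x^(2j)·e^(−2βx²) dx = (2j−1)!!/(4β)^j · √(π/(2β)), odd powers integrate to 0; here √(π/(2β)) = 1.0827. Derivatives: ψ′ = (ik − 2βx)·ψ, ψ″ = ((ik − 2βx)² − 2β)·ψ; the odd-in-x pieces drop out.
⟨p²⟩ = 9.7500.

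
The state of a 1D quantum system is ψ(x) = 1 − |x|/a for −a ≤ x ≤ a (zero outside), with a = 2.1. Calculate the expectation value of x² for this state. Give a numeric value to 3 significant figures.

⟨x²⟩ = ∫ x²·|ψ|² dx / ∫|ψ|² dx (integrals over the domain).
ψ is even, so ∫ over [−a, a] = 2∫₀ᵃ with ψ = 1 − x/a there: ∫₀ᵃ (1 − x/a)² dx = a/3, ∫₀ᵃ x²(1 − x/a)² dx = a³/30, ∫₀ᵃ x⁴(1 − x/a)² dx = a⁵/105.
State is unnormalized: ∫|ψ|² dx = 1.4000, and ∫ψ*·x²·ψ dx = 0.61740, so ⟨x²⟩ = 0.61740 / 1.4000.
⟨x²⟩ = 0.44100.

0.441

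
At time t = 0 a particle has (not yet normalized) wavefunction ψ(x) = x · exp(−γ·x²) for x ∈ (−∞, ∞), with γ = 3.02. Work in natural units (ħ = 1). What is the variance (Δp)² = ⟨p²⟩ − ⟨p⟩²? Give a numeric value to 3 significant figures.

Compute ⟨p⟩ and ⟨p²⟩ separately; (Δp)² = ⟨p²⟩ − ⟨p⟩².
Expand each integrand as polynomial × e^(−2γx²) and use ∫x^(2j)·e^(−2γx²) dx = (2j−1)!!/(4γ)^j · √(π/(2γ)), odd powers → 0; here √(π/(2γ)) = 0.72120. Differentiate with the product rule, d/dx e^(−γx²) = −2γx·e^(−γx²).
Normalization: ∫|ψ|² dx = 0.059702.
⟨p⟩ = 0.0000 and ⟨p²⟩ = 9.0600.
(Δp)² = 9.0600 − (0.0000)² = 9.0600.

9.06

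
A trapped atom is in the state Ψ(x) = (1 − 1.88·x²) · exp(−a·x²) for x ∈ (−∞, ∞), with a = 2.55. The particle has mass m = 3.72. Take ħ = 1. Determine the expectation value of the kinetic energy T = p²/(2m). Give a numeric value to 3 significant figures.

T = −(ħ²/2m) d²/dx², so ⟨T⟩ = −(ħ²/2m) ∫ Ψ*·Ψ'' dx / ∫|Ψ|² dx; with m = 3.72.
Expand each integrand as polynomial × e^(−2ax²) and use ∫x^(2j)·e^(−2ax²) dx = (2j−1)!!/(4a)^j · √(π/(2a)), odd powers → 0; here √(π/(2a)) = 0.78486. Differentiate with the product rule, d/dx e^(−ax²) = −2ax·e^(−ax²).
State is unnormalized: ∫|Ψ|² dx = 0.57552, and ∫Ψ*·(−ħ²/2m · Ψ'') dx = 0.43213, so ⟨T⟩ = 0.43213 / 0.57552.
⟨T⟩ = 0.75085.

0.751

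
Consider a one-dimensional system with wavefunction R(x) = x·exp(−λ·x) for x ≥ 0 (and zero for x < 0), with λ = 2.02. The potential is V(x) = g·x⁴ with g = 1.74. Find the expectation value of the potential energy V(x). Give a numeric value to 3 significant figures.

⟨V⟩ = ∫ V(x)·|R|² dx / ∫|R|² dx.
Every integrand reduces to terms xʲ·e^(−2λx) on [0, ∞); use ∫₀^∞ xʲ·e^(−2λx) dx = j!/(2λ)^(j+1).
State is unnormalized: ∫|R|² dx = 0.030331, and ∫R*·V(x)·R dx = 0.071320, so ⟨V⟩ = 0.071320 / 0.030331.
⟨V⟩ = 2.3514.

2.35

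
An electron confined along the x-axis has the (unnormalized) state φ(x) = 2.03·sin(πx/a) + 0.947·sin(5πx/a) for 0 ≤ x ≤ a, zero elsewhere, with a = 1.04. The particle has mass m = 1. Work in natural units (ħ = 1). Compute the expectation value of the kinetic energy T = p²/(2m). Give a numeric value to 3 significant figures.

T = −(ħ²/2m) d²/dx², so ⟨T⟩ = −(ħ²/2m) ∫ φ*·φ'' dx / ∫|φ|² dx; with m = 1.
d²/dx² sin(jπx/a) = −(jπ/a)²·sin(jπx/a); on 0 ≤ x ≤ a, ∫sin²(jπx/a) dx = a/2 and ∫sin(jπx/a)·sin(lπx/a) dx = 0 for j ≠ l, so only diagonal terms survive in ∫|φ|² and ∫φ·φ″; ∫φ·φ′ dx = [φ²/2] between the walls = 0.
State is unnormalized: ∫|φ|² dx = 2.6092, and ∫φ*·(−ħ²/2m · φ'') dx = 62.969, so ⟨T⟩ = 62.969 / 2.6092.
⟨T⟩ = 24.133.

24.1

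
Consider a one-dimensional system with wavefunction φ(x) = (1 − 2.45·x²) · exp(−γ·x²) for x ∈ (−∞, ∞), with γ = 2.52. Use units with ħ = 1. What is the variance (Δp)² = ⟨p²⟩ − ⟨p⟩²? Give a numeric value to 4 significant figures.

6.927

Compute ⟨p⟩ and ⟨p²⟩ separately; (Δp)² = ⟨p²⟩ − ⟨p⟩².
Expand each integrand as polynomial × e^(−2γx²) and use ∫x^(2j)·e^(−2γx²) dx = (2j−1)!!/(4γ)^j · √(π/(2γ)), odd powers → 0; here √(π/(2γ)) = 0.78951. Differentiate with the product rule, d/dx e^(−γx²) = −2γx·e^(−γx²).
Normalization: ∫|φ|² dx = 0.54565.
⟨p⟩ = 0.0000 and ⟨p²⟩ = 6.9266.
(Δp)² = 6.9266 − (0.0000)² = 6.9266.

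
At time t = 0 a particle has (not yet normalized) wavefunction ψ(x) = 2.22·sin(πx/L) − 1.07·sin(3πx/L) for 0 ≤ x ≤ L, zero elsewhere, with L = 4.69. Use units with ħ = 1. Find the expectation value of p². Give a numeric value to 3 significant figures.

p² ψ = −ħ² d²ψ/dx²; ⟨p²⟩ = −ħ² ∫ ψ*·ψ'' dx / ∫|ψ|² dx.
d²/dx² sin(jπx/L) = −(jπ/L)²·sin(jπx/L); on 0 ≤ x ≤ L, ∫sin²(jπx/L) dx = L/2 and ∫sin(jπx/L)·sin(lπx/L) dx = 0 for j ≠ l, so only diagonal terms survive in ∫|ψ|² and ∫ψ·ψ″; ∫ψ·ψ′ dx = [ψ²/2] between the walls = 0.
State is unnormalized: ∫|ψ|² dx = 14.242, and ∫ψ*·(−ħ² ψ'') dx = 16.028, so ⟨p²⟩ = 16.028 / 14.242.
⟨p²⟩ = 1.1254.

1.13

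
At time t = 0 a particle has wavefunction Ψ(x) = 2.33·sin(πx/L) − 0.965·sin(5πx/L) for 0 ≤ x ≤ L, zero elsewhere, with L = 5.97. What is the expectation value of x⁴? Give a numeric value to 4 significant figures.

148.2

⟨x⁴⟩ = ∫ x⁴·|Ψ|² dx / ∫|Ψ|² dx (integrals over the domain).
On 0 ≤ x ≤ L (j ≠ l): ∫sin²(jπx/L) dx = L/2, ∫sin(jπx/L)·sin(lπx/L) dx = 0; diagonal moments ∫x·sin²(jπx/L) dx = L²/4, ∫x²·sin²(jπx/L) dx = L³·(1/6 − 1/(4j²π²)); cross terms ∫x·sin(jπx/L)·sin(lπx/L) dx = 0 for j + l even and −4jlL²/(π²(j² − l²)²) for j + l odd, ∫x²·sin(jπx/L)·sin(lπx/L) dx = (−1)^(j+l)·4jlL³/(π²(j² − l²)²); higher powers the same way via product-to-sum and parts.
State is unnormalized: ∫|Ψ|² dx = 18.985, and ∫Ψ*·x⁴·Ψ dx = 2813.5, so ⟨x⁴⟩ = 2813.5 / 18.985.
⟨x⁴⟩ = 148.20.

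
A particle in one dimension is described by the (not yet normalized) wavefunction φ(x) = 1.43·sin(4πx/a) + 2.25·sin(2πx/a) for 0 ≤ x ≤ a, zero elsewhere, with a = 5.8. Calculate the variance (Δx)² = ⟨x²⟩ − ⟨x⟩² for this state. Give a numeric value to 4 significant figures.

3.841

Compute ⟨x⟩ and ⟨x²⟩ separately, then (Δx)² = ⟨x²⟩ − ⟨x⟩².
On 0 ≤ x ≤ a (j ≠ l): ∫sin²(jπx/a) dx = a/2, ∫sin(jπx/a)·sin(lπx/a) dx = 0; diagonal moments ∫x·sin²(jπx/a) dx = a²/4, ∫x²·sin²(jπx/a) dx = a³·(1/6 − 1/(4j²π²)); cross terms ∫x·sin(jπx/a)·sin(lπx/a) dx = 0 for j + l even and −4jla²/(π²(j² − l²)²) for j + l odd, ∫x²·sin(jπx/a)·sin(lπx/a) dx = (−1)^(j+l)·4jla³/(π²(j² − l²)²); higher powers the same way via product-to-sum and parts.
Normalization: ∫|φ|² dx = 20.611.
⟨x⟩ = 2.9000 and ⟨x²⟩ = 12.251.
(Δx)² = 12.251 − (2.9000)² = 3.8408.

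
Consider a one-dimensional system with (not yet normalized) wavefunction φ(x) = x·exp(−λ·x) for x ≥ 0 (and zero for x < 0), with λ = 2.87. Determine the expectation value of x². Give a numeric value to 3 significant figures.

0.364

⟨x²⟩ = ∫ x²·|φ|² dx / ∫|φ|² dx (integrals over the domain).
Every integrand reduces to terms xʲ·e^(−2λx) on [0, ∞); use ∫₀^∞ xʲ·e^(−2λx) dx = j!/(2λ)^(j+1).
State is unnormalized: ∫|φ|² dx = 0.010575, and ∫φ*·x²·φ dx = 0.0038517, so ⟨x²⟩ = 0.0038517 / 0.010575.
⟨x²⟩ = 0.36421.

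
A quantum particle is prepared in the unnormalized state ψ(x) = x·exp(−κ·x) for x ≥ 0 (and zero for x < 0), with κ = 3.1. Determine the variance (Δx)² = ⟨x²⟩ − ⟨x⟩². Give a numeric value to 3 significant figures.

0.0780

Compute ⟨x⟩ and ⟨x²⟩ separately, then (Δx)² = ⟨x²⟩ − ⟨x⟩².
Every integrand reduces to terms xʲ·e^(−2κx) on [0, ∞); use ∫₀^∞ xʲ·e^(−2κx) dx = j!/(2κ)^(j+1).
Normalization: ∫|ψ|² dx = 0.0083918.
⟨x⟩ = 0.48387 and ⟨x²⟩ = 0.31217.
(Δx)² = 0.31217 − (0.48387)² = 0.078044.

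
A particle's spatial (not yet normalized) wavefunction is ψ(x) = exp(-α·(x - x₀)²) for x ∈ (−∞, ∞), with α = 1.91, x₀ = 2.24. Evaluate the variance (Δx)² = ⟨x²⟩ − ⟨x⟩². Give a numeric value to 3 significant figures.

Compute ⟨x⟩ and ⟨x²⟩ separately, then (Δx)² = ⟨x²⟩ − ⟨x⟩².
Gaussian moments (u = x − x₀): ∫u^(2j)·e^(−2αu²) du = (2j−1)!!/(4α)^j · √(π/(2α)), odd powers integrate to 0; here √(π/(2α)) = 0.90687.
Normalization: ∫|ψ|² dx = 0.90687.
⟨x⟩ = 2.2400 and ⟨x²⟩ = 5.1485.
(Δx)² = 5.1485 − (2.2400)² = 0.13089.

0.131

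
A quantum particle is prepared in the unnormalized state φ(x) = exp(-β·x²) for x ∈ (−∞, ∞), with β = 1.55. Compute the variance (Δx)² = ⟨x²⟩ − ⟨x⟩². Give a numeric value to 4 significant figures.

Compute ⟨x⟩ and ⟨x²⟩ separately, then (Δx)² = ⟨x²⟩ − ⟨x⟩².
Gaussian moments: ∫x^(2j)·e^(−2βx²) dx = (2j−1)!!/(4β)^j · √(π/(2β)), odd powers integrate to 0; here √(π/(2β)) = 1.0067.
Normalization: ∫|φ|² dx = 1.0067.
⟨x⟩ = 0.0000 and ⟨x²⟩ = 0.16129.
(Δx)² = 0.16129 − (0.0000)² = 0.16129.

0.1613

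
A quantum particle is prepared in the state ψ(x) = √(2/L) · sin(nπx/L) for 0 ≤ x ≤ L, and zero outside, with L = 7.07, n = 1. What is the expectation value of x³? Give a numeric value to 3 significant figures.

⟨x³⟩ = ∫ x³·|ψ|² dx (integrals over the domain).
With sin²θ = (1 − cos2θ)/2 on 0 ≤ x ≤ L: ∫sin²(nπx/L) dx = L/2, ∫x·sin²(nπx/L) dx = L²/4, ∫x²·sin²(nπx/L) dx = L³·(1/6 − 1/(4n²π²)); higher powers xᵏ the same way, integrating xᵏ·cos(2nπx/L) by parts.
⟨x³⟩ = 61.494.

61.5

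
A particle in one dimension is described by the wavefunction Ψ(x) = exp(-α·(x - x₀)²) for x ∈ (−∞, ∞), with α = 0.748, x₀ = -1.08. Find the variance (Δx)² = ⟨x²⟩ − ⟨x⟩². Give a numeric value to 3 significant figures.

Compute ⟨x⟩ and ⟨x²⟩ separately, then (Δx)² = ⟨x²⟩ − ⟨x⟩².
Gaussian moments (u = x − x₀): ∫u^(2j)·e^(−2αu²) du = (2j−1)!!/(4α)^j · √(π/(2α)), odd powers integrate to 0; here √(π/(2α)) = 1.4491.
Normalization: ∫|Ψ|² dx = 1.4491.
⟨x⟩ = -1.0800 and ⟨x²⟩ = 1.5006.
(Δx)² = 1.5006 − (-1.0800)² = 0.33422.

0.334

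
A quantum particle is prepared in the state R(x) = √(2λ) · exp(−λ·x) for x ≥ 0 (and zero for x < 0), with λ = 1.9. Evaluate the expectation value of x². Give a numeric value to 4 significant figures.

0.1385

⟨x²⟩ = ∫ x²·|R|² dx (integrals over the domain).
Every integrand reduces to terms xʲ·e^(−2λx) on [0, ∞); use ∫₀^∞ xʲ·e^(−2λx) dx = j!/(2λ)^(j+1).
⟨x²⟩ = 0.13850.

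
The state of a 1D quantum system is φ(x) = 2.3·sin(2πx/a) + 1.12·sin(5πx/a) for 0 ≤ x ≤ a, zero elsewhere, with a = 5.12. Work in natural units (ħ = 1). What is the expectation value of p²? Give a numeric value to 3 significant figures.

3.02

p² φ = −ħ² d²φ/dx²; ⟨p²⟩ = −ħ² ∫ φ*·φ'' dx / ∫|φ|² dx.
d²/dx² sin(jπx/a) = −(jπ/a)²·sin(jπx/a); on 0 ≤ x ≤ a, ∫sin²(jπx/a) dx = a/2 and ∫sin(jπx/a)·sin(lπx/a) dx = 0 for j ≠ l, so only diagonal terms survive in ∫|φ|² and ∫φ·φ″; ∫φ·φ′ dx = [φ²/2] between the walls = 0.
State is unnormalized: ∫|φ|² dx = 16.754, and ∫φ*·(−ħ² φ'') dx = 50.620, so ⟨p²⟩ = 50.620 / 16.754.
⟨p²⟩ = 3.0214.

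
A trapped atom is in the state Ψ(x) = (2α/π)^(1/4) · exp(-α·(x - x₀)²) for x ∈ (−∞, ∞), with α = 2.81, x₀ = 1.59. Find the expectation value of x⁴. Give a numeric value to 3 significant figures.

7.76

⟨x⁴⟩ = ∫ x⁴·|Ψ|² dx (integrals over the domain).
Gaussian moments (u = x − x₀): ∫u^(2j)·e^(−2αu²) du = (2j−1)!!/(4α)^j · √(π/(2α)), odd powers integrate to 0; here √(π/(2α)) = 0.74766.
⟨x⁴⟩ = 7.7646.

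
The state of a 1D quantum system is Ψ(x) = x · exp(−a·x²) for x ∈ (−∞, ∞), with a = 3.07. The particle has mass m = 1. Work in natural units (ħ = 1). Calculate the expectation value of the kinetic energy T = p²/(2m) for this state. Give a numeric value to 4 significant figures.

4.605

T = −(ħ²/2m) d²/dx², so ⟨T⟩ = −(ħ²/2m) ∫ Ψ*·Ψ'' dx / ∫|Ψ|² dx; with m = 1.
Expand each integrand as polynomial × e^(−2ax²) and use ∫x^(2j)·e^(−2ax²) dx = (2j−1)!!/(4a)^j · √(π/(2a)), odd powers → 0; here √(π/(2a)) = 0.71530. Differentiate with the product rule, d/dx e^(−ax²) = −2ax·e^(−ax²).
State is unnormalized: ∫|Ψ|² dx = 0.058250, and ∫Ψ*·(−ħ²/2m · Ψ'') dx = 0.26824, so ⟨T⟩ = 0.26824 / 0.058250.
⟨T⟩ = 4.6050.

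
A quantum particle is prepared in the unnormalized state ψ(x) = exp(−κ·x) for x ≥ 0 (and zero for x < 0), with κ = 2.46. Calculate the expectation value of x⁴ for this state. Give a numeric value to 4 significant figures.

0.04096

⟨x⁴⟩ = ∫ x⁴·|ψ|² dx / ∫|ψ|² dx (integrals over the domain).
Every integrand reduces to terms xʲ·e^(−2κx) on [0, ∞); use ∫₀^∞ xʲ·e^(−2κx) dx = j!/(2κ)^(j+1).
State is unnormalized: ∫|ψ|² dx = 0.20325, and ∫ψ*·x⁴·ψ dx = 0.0083250, so ⟨x⁴⟩ = 0.0083250 / 0.20325.
⟨x⁴⟩ = 0.040959.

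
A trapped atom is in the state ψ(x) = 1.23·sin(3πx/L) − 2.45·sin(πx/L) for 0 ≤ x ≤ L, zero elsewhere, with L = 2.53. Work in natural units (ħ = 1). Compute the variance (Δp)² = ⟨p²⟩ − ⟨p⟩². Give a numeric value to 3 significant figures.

4.03

Compute ⟨p⟩ and ⟨p²⟩ separately; (Δp)² = ⟨p²⟩ − ⟨p⟩².
d²/dx² sin(jπx/L) = −(jπ/L)²·sin(jπx/L); on 0 ≤ x ≤ L, ∫sin²(jπx/L) dx = L/2 and ∫sin(jπx/L)·sin(lπx/L) dx = 0 for j ≠ l, so only diagonal terms survive in ∫|ψ|² and ∫ψ·ψ″; ∫ψ·ψ′ dx = [ψ²/2] between the walls = 0.
Normalization: ∫|ψ|² dx = 9.5070.
⟨p⟩ = 0.0000 and ⟨p²⟩ = 4.0251.
(Δp)² = 4.0251 − (0.0000)² = 4.0251.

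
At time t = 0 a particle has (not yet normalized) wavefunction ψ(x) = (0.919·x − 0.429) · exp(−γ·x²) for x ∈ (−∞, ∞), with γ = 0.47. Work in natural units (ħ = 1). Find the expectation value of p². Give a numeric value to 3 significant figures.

p² ψ = −ħ² d²ψ/dx²; ⟨p²⟩ = −ħ² ∫ ψ*·ψ'' dx / ∫|ψ|² dx.
Expand each integrand as polynomial × e^(−2γx²) and use ∫x^(2j)·e^(−2γx²) dx = (2j−1)!!/(4γ)^j · √(π/(2γ)), odd powers → 0; here √(π/(2γ)) = 1.8281. Differentiate with the product rule, d/dx e^(−γx²) = −2γx·e^(−γx²).
State is unnormalized: ∫|ψ|² dx = 1.1577, and ∫ψ*·(−ħ² ψ'') dx = 1.3161, so ⟨p²⟩ = 1.3161 / 1.1577.
⟨p²⟩ = 1.1368.

1.14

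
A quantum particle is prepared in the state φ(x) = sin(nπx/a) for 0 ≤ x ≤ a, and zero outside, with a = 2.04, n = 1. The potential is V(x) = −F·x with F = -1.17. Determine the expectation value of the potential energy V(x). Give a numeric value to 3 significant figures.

⟨V⟩ = ∫ V(x)·|φ|² dx / ∫|φ|² dx.
With sin²θ = (1 − cos2θ)/2 on 0 ≤ x ≤ a: ∫sin²(nπx/a) dx = a/2, ∫x·sin²(nπx/a) dx = a²/4, ∫x²·sin²(nπx/a) dx = a³·(1/6 − 1/(4n²π²)); higher powers xᵏ the same way, integrating xᵏ·cos(2nπx/a) by parts.
State is unnormalized: ∫|φ|² dx = 1.0200, and ∫φ*·V(x)·φ dx = 1.2173, so ⟨V⟩ = 1.2173 / 1.0200.
⟨V⟩ = 1.1934.

1.19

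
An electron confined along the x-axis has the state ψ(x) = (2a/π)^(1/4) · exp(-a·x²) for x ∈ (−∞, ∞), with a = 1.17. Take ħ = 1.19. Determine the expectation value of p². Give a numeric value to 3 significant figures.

p² ψ = −ħ² d²ψ/dx²; ⟨p²⟩ = −ħ² ∫ ψ*·ψ'' dx.
Gaussian moments: ∫x^(2j)·e^(−2ax²) dx = (2j−1)!!/(4a)^j · √(π/(2a)), odd powers integrate to 0; here √(π/(2a)) = 1.1587. Derivatives: d/dx e^(−ax²) = −2ax·e^(−ax²), d²/dx² e^(−ax²) = (4a²x² − 2a)·e^(−ax²).
⟨p²⟩ = 1.6568.

1.66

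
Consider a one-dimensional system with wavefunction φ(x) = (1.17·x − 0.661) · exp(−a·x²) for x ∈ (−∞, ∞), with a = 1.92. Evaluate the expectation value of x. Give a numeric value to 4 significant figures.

-0.3274

⟨x⟩ = ∫ x·|φ|² dx / ∫|φ|² dx (integrals over the domain).
Expand each integrand as polynomial × e^(−2ax²) and use ∫x^(2j)·e^(−2ax²) dx = (2j−1)!!/(4a)^j · √(π/(2a)), odd powers → 0; here √(π/(2a)) = 0.90450.
State is unnormalized: ∫|φ|² dx = 0.55642, and ∫φ*·x·φ dx = -0.18217, so ⟨x⟩ = -0.18217 / 0.55642.
⟨x⟩ = -0.32739.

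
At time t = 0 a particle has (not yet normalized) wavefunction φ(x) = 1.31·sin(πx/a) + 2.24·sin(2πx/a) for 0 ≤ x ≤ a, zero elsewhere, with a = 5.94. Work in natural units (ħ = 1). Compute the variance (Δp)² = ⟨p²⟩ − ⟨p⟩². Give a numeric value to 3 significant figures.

Compute ⟨p⟩ and ⟨p²⟩ separately; (Δp)² = ⟨p²⟩ − ⟨p⟩².
d²/dx² sin(jπx/a) = −(jπ/a)²·sin(jπx/a); on 0 ≤ x ≤ a, ∫sin²(jπx/a) dx = a/2 and ∫sin(jπx/a)·sin(lπx/a) dx = 0 for j ≠ l, so only diagonal terms survive in ∫|φ|² and ∫φ·φ″; ∫φ·φ′ dx = [φ²/2] between the walls = 0.
Normalization: ∫|φ|² dx = 19.999.
⟨p⟩ = 0.0000 and ⟨p²⟩ = 0.90502.
(Δp)² = 0.90502 − (0.0000)² = 0.90502.

0.905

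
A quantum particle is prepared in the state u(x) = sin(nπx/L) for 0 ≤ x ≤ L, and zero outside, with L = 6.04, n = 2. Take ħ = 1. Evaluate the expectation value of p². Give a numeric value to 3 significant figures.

p² u = −ħ² d²u/dx²; ⟨p²⟩ = −ħ² ∫ u*·u'' dx / ∫|u|² dx.
d/dx sin(nπx/L) = (nπ/L)·cos(nπx/L) and d²/dx² sin(nπx/L) = −(nπ/L)²·sin(nπx/L); on 0 ≤ x ≤ L, ∫sin²(nπx/L) dx = L/2 and ∫sin(nπx/L)·cos(nπx/L) dx = 0.
State is unnormalized: ∫|u|² dx = 3.0200, and ∫u*·(−ħ² u'') dx = 3.2681, so ⟨p²⟩ = 3.2681 / 3.0200.
⟨p²⟩ = 1.0821.

1.08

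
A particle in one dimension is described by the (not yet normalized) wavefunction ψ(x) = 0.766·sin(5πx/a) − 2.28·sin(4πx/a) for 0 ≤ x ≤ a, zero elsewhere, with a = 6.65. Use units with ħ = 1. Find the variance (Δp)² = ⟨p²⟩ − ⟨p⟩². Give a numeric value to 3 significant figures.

Compute ⟨p⟩ and ⟨p²⟩ separately; (Δp)² = ⟨p²⟩ − ⟨p⟩².
d²/dx² sin(jπx/a) = −(jπ/a)²·sin(jπx/a); on 0 ≤ x ≤ a, ∫sin²(jπx/a) dx = a/2 and ∫sin(jπx/a)·sin(lπx/a) dx = 0 for j ≠ l, so only diagonal terms survive in ∫|ψ|² and ∫ψ·ψ″; ∫ψ·ψ′ dx = [ψ²/2] between the walls = 0.
Normalization: ∫|ψ|² dx = 19.236.
⟨p⟩ = 0.0000 and ⟨p²⟩ = 3.7746.
(Δp)² = 3.7746 − (0.0000)² = 3.7746.

3.77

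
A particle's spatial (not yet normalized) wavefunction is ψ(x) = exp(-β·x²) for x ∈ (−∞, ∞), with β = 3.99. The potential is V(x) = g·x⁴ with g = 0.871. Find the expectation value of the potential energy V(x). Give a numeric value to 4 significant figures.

⟨V⟩ = ∫ V(x)·|ψ|² dx / ∫|ψ|² dx.
Gaussian moments: ∫x^(2j)·e^(−2βx²) dx = (2j−1)!!/(4β)^j · √(π/(2β)), odd powers integrate to 0; here √(π/(2β)) = 0.62744.
State is unnormalized: ∫|ψ|² dx = 0.62744, and ∫ψ*·V(x)·ψ dx = 0.0064365, so ⟨V⟩ = 0.0064365 / 0.62744.
⟨V⟩ = 0.010258.

0.01026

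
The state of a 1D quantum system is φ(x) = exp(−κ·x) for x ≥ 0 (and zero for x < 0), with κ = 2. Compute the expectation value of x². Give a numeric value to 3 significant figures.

0.125

⟨x²⟩ = ∫ x²·|φ|² dx / ∫|φ|² dx (integrals over the domain).
Every integrand reduces to terms xʲ·e^(−2κx) on [0, ∞); use ∫₀^∞ xʲ·e^(−2κx) dx = j!/(2κ)^(j+1).
State is unnormalized: ∫|φ|² dx = 0.25000, and ∫φ*·x²·φ dx = 0.031250, so ⟨x²⟩ = 0.031250 / 0.25000.
⟨x²⟩ = 0.12500.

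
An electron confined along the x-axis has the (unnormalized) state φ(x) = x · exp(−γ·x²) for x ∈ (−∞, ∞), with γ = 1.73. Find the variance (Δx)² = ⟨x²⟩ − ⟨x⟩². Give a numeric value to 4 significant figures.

0.4335

Compute ⟨x⟩ and ⟨x²⟩ separately, then (Δx)² = ⟨x²⟩ − ⟨x⟩².
Expand each integrand as polynomial × e^(−2γx²) and use ∫x^(2j)·e^(−2γx²) dx = (2j−1)!!/(4γ)^j · √(π/(2γ)), odd powers → 0; here √(π/(2γ)) = 0.95288.
Normalization: ∫|φ|² dx = 0.13770.
⟨x⟩ = 0.0000 and ⟨x²⟩ = 0.43353.
(Δx)² = 0.43353 − (0.0000)² = 0.43353.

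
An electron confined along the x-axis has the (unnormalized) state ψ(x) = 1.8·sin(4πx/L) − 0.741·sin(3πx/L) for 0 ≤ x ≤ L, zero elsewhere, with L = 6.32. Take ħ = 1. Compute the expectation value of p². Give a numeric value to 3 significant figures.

p² ψ = −ħ² d²ψ/dx²; ⟨p²⟩ = −ħ² ∫ ψ*·ψ'' dx / ∫|ψ|² dx.
d²/dx² sin(jπx/L) = −(jπ/L)²·sin(jπx/L); on 0 ≤ x ≤ L, ∫sin²(jπx/L) dx = L/2 and ∫sin(jπx/L)·sin(lπx/L) dx = 0 for j ≠ l, so only diagonal terms survive in ∫|ψ|² and ∫ψ·ψ″; ∫ψ·ψ′ dx = [ψ²/2] between the walls = 0.
State is unnormalized: ∫|ψ|² dx = 11.973, and ∫ψ*·(−ħ² ψ'') dx = 44.336, so ⟨p²⟩ = 44.336 / 11.973.
⟨p²⟩ = 3.7029.

3.70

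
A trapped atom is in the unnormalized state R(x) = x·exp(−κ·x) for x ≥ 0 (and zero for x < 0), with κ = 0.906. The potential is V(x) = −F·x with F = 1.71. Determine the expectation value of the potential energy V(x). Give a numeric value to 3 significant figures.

⟨V⟩ = ∫ V(x)·|R|² dx / ∫|R|² dx.
Every integrand reduces to terms xʲ·e^(−2κx) on [0, ∞); use ∫₀^∞ xʲ·e^(−2κx) dx = j!/(2κ)^(j+1).
State is unnormalized: ∫|R|² dx = 0.33617, and ∫R*·V(x)·R dx = -0.95173, so ⟨V⟩ = -0.95173 / 0.33617.
⟨V⟩ = -2.8311.

-2.83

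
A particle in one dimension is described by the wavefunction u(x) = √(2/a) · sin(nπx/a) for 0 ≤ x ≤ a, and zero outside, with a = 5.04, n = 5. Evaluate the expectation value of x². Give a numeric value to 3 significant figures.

⟨x²⟩ = ∫ x²·|u|² dx (integrals over the domain).
With sin²θ = (1 − cos2θ)/2 on 0 ≤ x ≤ a: ∫sin²(nπx/a) dx = a/2, ∫x·sin²(nπx/a) dx = a²/4, ∫x²·sin²(nπx/a) dx = a³·(1/6 − 1/(4n²π²)); higher powers xᵏ the same way, integrating xᵏ·cos(2nπx/a) by parts.
⟨x²⟩ = 8.4157.

8.42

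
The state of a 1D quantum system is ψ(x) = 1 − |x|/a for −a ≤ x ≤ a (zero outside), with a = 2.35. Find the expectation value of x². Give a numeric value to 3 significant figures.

⟨x²⟩ = ∫ x²·|ψ|² dx / ∫|ψ|² dx (integrals over the domain).
ψ is even, so ∫ over [−a, a] = 2∫₀ᵃ with ψ = 1 − x/a there: ∫₀ᵃ (1 − x/a)² dx = a/3, ∫₀ᵃ x²(1 − x/a)² dx = a³/30, ∫₀ᵃ x⁴(1 − x/a)² dx = a⁵/105.
State is unnormalized: ∫|ψ|² dx = 1.5667, and ∫ψ*·x²·ψ dx = 0.86519, so ⟨x²⟩ = 0.86519 / 1.5667.
⟨x²⟩ = 0.55225.

0.552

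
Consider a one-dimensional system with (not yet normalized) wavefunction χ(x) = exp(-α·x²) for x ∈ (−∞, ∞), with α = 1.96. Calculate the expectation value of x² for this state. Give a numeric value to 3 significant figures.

0.128

⟨x²⟩ = ∫ x²·|χ|² dx / ∫|χ|² dx (integrals over the domain).
Gaussian moments: ∫x^(2j)·e^(−2αx²) dx = (2j−1)!!/(4α)^j · √(π/(2α)), odd powers integrate to 0; here √(π/(2α)) = 0.89522.
State is unnormalized: ∫|χ|² dx = 0.89522, and ∫χ*·x²·χ dx = 0.11419, so ⟨x²⟩ = 0.11419 / 0.89522.
⟨x²⟩ = 0.12755.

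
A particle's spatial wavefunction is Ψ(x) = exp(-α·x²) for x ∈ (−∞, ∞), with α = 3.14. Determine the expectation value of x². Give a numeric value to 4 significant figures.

0.07962

⟨x²⟩ = ∫ x²·|Ψ|² dx / ∫|Ψ|² dx (integrals over the domain).
Gaussian moments: ∫x^(2j)·e^(−2αx²) dx = (2j−1)!!/(4α)^j · √(π/(2α)), odd powers integrate to 0; here √(π/(2α)) = 0.70729.
State is unnormalized: ∫|Ψ|² dx = 0.70729, and ∫Ψ*·x²·Ψ dx = 0.056313, so ⟨x²⟩ = 0.056313 / 0.70729.
⟨x²⟩ = 0.079618.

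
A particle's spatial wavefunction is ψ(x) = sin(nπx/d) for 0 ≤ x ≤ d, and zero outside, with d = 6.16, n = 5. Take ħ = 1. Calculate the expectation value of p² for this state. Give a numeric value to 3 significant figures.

p² ψ = −ħ² d²ψ/dx²; ⟨p²⟩ = −ħ² ∫ ψ*·ψ'' dx / ∫|ψ|² dx.
d/dx sin(nπx/d) = (nπ/d)·cos(nπx/d) and d²/dx² sin(nπx/d) = −(nπ/d)²·sin(nπx/d); on 0 ≤ x ≤ d, ∫sin²(nπx/d) dx = d/2 and ∫sin(nπx/d)·cos(nπx/d) dx = 0.
State is unnormalized: ∫|ψ|² dx = 3.0800, and ∫ψ*·(−ħ² ψ'') dx = 20.028, so ⟨p²⟩ = 20.028 / 3.0800.
⟨p²⟩ = 6.5025.

6.50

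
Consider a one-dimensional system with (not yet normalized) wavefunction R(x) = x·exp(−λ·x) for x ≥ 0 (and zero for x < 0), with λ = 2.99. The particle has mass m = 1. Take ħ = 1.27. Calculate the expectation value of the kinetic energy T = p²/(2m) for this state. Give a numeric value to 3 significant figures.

T = −(ħ²/2m) d²/dx², so ⟨T⟩ = −(ħ²/2m) ∫ R*·R'' dx / ∫|R|² dx; with m = 1.
Differentiate x·exp(−λ·x) with the product rule; every integrand then reduces to terms xʲ·e^(−2λx) on [0, ∞), with ∫₀^∞ xʲ·e^(−2λx) dx = j!/(2λ)^(j+1).
State is unnormalized: ∫|R|² dx = 0.0093525, and ∫R*·(−ħ²/2m · R'') dx = 0.067429, so ⟨T⟩ = 0.067429 / 0.0093525.
⟨T⟩ = 7.2097.

7.21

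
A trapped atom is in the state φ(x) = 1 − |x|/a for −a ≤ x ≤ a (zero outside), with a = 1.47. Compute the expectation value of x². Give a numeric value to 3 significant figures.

0.216

⟨x²⟩ = ∫ x²·|φ|² dx / ∫|φ|² dx (integrals over the domain).
φ is even, so ∫ over [−a, a] = 2∫₀ᵃ with φ = 1 − x/a there: ∫₀ᵃ (1 − x/a)² dx = a/3, ∫₀ᵃ x²(1 − x/a)² dx = a³/30, ∫₀ᵃ x⁴(1 − x/a)² dx = a⁵/105.
State is unnormalized: ∫|φ|² dx = 0.98000, and ∫φ*·x²·φ dx = 0.21177, so ⟨x²⟩ = 0.21177 / 0.98000.
⟨x²⟩ = 0.21609.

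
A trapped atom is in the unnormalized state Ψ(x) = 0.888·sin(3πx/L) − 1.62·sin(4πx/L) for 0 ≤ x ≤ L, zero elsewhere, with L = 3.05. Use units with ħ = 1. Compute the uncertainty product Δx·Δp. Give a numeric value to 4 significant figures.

2.706

Δx = √(⟨x²⟩−⟨x⟩²), Δp = √(⟨p²⟩−⟨p⟩²).
On 0 ≤ x ≤ L (j ≠ l): ∫sin²(jπx/L) dx = L/2, ∫sin(jπx/L)·sin(lπx/L) dx = 0; diagonal moments ∫x·sin²(jπx/L) dx = L²/4, ∫x²·sin²(jπx/L) dx = L³·(1/6 − 1/(4j²π²)); cross terms ∫x·sin(jπx/L)·sin(lπx/L) dx = 0 for j + l even and −4jlL²/(π²(j² − l²)²) for j + l odd, ∫x²·sin(jπx/L)·sin(lπx/L) dx = (−1)^(j+l)·4jlL³/(π²(j² − l²)²); higher powers the same way via product-to-sum and parts. d²/dx² sin(jπx/L) = −(jπ/L)²·sin(jπx/L); on 0 ≤ x ≤ L, ∫sin²(jπx/L) dx = L/2 and ∫sin(jπx/L)·sin(lπx/L) dx = 0 for j ≠ l, so only diagonal terms survive in ∫|Ψ|² and ∫Ψ·Ψ″; ∫Ψ·Ψ′ dx = [Ψ²/2] between the walls = 0.
Normalization: ∫|Ψ|² dx = 5.2047.
⟨x⟩ = 2.0354, ⟨x²⟩ = 4.6228 ⇒ Δx = 0.69279.
⟨p⟩ = 0.0000, ⟨p²⟩ = 15.259 ⇒ Δp = 3.9063.
Δx·Δp = 2.7063.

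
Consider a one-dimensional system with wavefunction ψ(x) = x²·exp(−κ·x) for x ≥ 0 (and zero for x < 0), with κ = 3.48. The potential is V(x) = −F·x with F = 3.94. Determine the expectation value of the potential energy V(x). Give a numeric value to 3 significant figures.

-2.83

⟨V⟩ = ∫ V(x)·|ψ|² dx / ∫|ψ|² dx.
Every integrand reduces to terms xʲ·e^(−2κx) on [0, ∞); use ∫₀^∞ xʲ·e^(−2κx) dx = j!/(2κ)^(j+1).
State is unnormalized: ∫|ψ|² dx = 0.0014695, and ∫ψ*·V(x)·ψ dx = -0.0041593, so ⟨V⟩ = -0.0041593 / 0.0014695.
⟨V⟩ = -2.8305.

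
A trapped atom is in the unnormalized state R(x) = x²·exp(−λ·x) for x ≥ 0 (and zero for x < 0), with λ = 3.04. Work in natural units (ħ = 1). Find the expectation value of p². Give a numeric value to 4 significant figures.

p² R = −ħ² d²R/dx²; ⟨p²⟩ = −ħ² ∫ R*·R'' dx / ∫|R|² dx.
Differentiate x²·exp(−λ·x) with the product rule; every integrand then reduces to terms xʲ·e^(−2λx) on [0, ∞), with ∫₀^∞ xʲ·e^(−2λx) dx = j!/(2λ)^(j+1).
State is unnormalized: ∫|R|² dx = 0.0028886, and ∫R*·(−ħ² R'') dx = 0.0088986, so ⟨p²⟩ = 0.0088986 / 0.0028886.
⟨p²⟩ = 3.0805.

3.081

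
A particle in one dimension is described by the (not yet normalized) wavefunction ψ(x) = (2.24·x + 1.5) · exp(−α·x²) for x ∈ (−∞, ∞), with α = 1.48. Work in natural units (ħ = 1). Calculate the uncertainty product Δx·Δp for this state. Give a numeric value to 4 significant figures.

0.5394

Δx = √(⟨x²⟩−⟨x⟩²), Δp = √(⟨p²⟩−⟨p⟩²).
Expand each integrand as polynomial × e^(−2αx²) and use ∫x^(2j)·e^(−2αx²) dx = (2j−1)!!/(4α)^j · √(π/(2α)), odd powers → 0; here √(π/(2α)) = 1.0302. Differentiate with the product rule, d/dx e^(−αx²) = −2αx·e^(−αx²).
Normalization: ∫|ψ|² dx = 3.1912.
⟨x⟩ = 0.36646, ⟨x²⟩ = 0.26136 ⇒ Δx = 0.35646.
⟨p⟩ = 0.0000, ⟨p²⟩ = 2.2899 ⇒ Δp = 1.5133.
Δx·Δp = 0.53942.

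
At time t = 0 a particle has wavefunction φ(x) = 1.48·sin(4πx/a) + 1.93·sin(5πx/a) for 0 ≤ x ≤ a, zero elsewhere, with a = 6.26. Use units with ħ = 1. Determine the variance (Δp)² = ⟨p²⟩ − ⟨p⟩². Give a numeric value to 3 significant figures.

Compute ⟨p⟩ and ⟨p²⟩ separately; (Δp)² = ⟨p²⟩ − ⟨p⟩².
d²/dx² sin(jπx/a) = −(jπ/a)²·sin(jπx/a); on 0 ≤ x ≤ a, ∫sin²(jπx/a) dx = a/2 and ∫sin(jπx/a)·sin(lπx/a) dx = 0 for j ≠ l, so only diagonal terms survive in ∫|φ|² and ∫φ·φ″; ∫φ·φ′ dx = [φ²/2] between the walls = 0.
Normalization: ∫|φ|² dx = 18.515.
⟨p⟩ = 0.0000 and ⟨p²⟩ = 5.4570.
(Δp)² = 5.4570 − (0.0000)² = 5.4570.

5.46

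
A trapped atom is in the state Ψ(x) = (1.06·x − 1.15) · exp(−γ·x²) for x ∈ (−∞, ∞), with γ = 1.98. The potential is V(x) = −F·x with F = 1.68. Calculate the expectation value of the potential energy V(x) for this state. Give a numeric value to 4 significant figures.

⟨V⟩ = ∫ V(x)·|Ψ|² dx / ∫|Ψ|² dx.
Expand each integrand as polynomial × e^(−2γx²) and use ∫x^(2j)·e^(−2γx²) dx = (2j−1)!!/(4γ)^j · √(π/(2γ)), odd powers → 0; here √(π/(2γ)) = 0.89069.
State is unnormalized: ∫|Ψ|² dx = 1.3043, and ∫Ψ*·V(x)·Ψ dx = 0.46062, so ⟨V⟩ = 0.46062 / 1.3043.
⟨V⟩ = 0.35316.

0.3532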